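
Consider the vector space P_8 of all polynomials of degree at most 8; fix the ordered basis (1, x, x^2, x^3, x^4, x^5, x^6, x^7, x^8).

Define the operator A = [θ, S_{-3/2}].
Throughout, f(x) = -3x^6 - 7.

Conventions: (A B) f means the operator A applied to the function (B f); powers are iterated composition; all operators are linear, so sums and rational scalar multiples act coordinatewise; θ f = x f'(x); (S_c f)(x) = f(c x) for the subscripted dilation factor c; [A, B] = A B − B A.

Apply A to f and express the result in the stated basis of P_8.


the image equals g(x) = 0

S_{-3/2} f = -(2187/64)x^6 - 7
θ S_{-3/2} f = -(6561/32)x^6
θ f = -18x^6
S_{-3/2} θ f = -(6561/32)x^6
[θ, S_{-3/2}] f = 0


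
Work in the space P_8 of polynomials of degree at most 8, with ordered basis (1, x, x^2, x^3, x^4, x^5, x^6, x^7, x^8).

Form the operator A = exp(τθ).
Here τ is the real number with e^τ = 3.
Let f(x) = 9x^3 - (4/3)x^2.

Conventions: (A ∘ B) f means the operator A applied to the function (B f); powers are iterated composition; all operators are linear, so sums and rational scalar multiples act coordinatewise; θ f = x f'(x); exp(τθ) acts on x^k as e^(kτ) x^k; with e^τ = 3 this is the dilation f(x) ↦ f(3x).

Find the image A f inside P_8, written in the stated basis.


exp(τθ) x^k = e^(kτ) x^k; with e^τ = 3 this sends x^k to 3^k x^k
x^2 ↦ 9 x^2
x^3 ↦ 27 x^3
applying this coordinatewise to f: exp(τθ) f = 243x^3 - 12x^2

the result is g(x) = 243x^3 - 12x^2


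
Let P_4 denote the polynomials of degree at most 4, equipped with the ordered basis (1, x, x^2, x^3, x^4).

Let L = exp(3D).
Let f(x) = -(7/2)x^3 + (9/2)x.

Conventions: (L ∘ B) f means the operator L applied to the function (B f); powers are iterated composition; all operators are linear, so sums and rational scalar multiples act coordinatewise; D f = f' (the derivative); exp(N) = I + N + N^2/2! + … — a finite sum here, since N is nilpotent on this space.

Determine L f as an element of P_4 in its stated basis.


order-1 term: -(63/2)x^2 + 27/2
order-2 term: -(189/2)x
order-3 term: -189/2
the series for exp(3D) f terminates at order 3
exp(3D) f = -(7/2)x^3 - (63/2)x^2 - 90x - 81

the image equals g(x) = -(7/2)x^3 - (63/2)x^2 - 90x - 81


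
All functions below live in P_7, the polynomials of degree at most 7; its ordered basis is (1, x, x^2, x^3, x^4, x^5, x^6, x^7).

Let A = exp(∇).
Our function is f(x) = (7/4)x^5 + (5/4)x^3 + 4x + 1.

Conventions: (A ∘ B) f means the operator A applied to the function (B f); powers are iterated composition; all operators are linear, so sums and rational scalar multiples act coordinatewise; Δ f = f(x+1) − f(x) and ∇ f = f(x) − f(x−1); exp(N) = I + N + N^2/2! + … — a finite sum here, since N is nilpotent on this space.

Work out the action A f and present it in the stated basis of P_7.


g(x) = (7/4)x^5 + (35/4)x^4 + (5/4)x^3 - (55/4)x^2 + (51/4)x + 29/4

order-1 term: (35/4)x^4 - (35/2)x^3 + (85/4)x^2 - (25/2)x + 7
order-2 term: (35/2)x^3 - (105/2)x^2 + 65x - 30
order-3 term: (35/2)x^2 - (105/2)x + 45
order-4 term: (35/4)x - 35/2
order-5 term: 7/4
the series for exp(∇) f terminates at order 5
exp(∇) f = (7/4)x^5 + (35/4)x^4 + (5/4)x^3 - (55/4)x^2 + (51/4)x + 29/4


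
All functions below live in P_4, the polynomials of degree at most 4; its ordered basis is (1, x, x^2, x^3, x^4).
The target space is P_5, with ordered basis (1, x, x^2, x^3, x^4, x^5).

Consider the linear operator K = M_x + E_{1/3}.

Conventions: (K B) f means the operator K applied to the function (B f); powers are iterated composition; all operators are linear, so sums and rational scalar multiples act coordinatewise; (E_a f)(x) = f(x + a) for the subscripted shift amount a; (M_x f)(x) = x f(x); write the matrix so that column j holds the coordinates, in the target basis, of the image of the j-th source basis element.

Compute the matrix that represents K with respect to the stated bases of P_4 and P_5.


the matrix is [[1, 1/3, 1/9, 1/27, 1/81]; [1, 1, 2/3, 1/3, 4/27]; [0, 1, 1, 1, 2/3]; [0, 0, 1, 1, 4/3]; [0, 0, 0, 1, 1]; [0, 0, 0, 0, 1]] (rows listed top to bottom)

image of 1: x + 1
image of x: x^2 + x + 1/3
image of x^2: x^3 + x^2 + (2/3)x + 1/9
image of x^3: x^4 + x^3 + x^2 + (1/3)x + 1/27
image of x^4: x^5 + x^4 + (4/3)x^3 + (2/3)x^2 + (4/27)x + 1/81
each image's coordinates form column j of the matrix


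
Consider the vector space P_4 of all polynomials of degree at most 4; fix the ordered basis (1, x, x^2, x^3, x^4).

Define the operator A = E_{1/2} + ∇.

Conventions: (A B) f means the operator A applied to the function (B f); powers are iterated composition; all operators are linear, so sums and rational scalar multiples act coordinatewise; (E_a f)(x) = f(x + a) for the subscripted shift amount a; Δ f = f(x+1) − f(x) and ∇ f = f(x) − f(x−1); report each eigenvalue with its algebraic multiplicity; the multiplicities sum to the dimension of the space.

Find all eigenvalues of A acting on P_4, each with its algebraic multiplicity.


image of 1: 1
image of x: x + 3/2
image of x^2: x^2 + 3x - 3/4
image of x^3: x^3 + (9/2)x^2 - (9/4)x + 9/8
image of x^4: x^4 + 6x^3 - (9/2)x^2 + (9/2)x - 15/16
the matrix is upper triangular; its diagonal is (1, 1, 1, 1, 1)
for a triangular matrix the eigenvalues are the diagonal entries, with algebraic multiplicity their repetition count

λ = 1 (multiplicity 5)


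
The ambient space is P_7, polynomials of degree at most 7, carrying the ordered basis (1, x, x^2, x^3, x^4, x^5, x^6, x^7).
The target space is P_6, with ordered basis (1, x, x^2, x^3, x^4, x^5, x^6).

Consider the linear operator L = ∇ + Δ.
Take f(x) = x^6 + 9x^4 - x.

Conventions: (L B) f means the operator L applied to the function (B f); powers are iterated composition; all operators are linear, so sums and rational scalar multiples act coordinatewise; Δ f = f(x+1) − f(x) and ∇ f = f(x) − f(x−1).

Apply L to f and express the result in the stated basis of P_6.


∇ f = 6x^5 - 15x^4 + 56x^3 - 69x^2 + 42x - 11
Δ f = 6x^5 + 15x^4 + 56x^3 + 69x^2 + 42x + 9
(∇ + Δ) f = 12x^5 + 112x^3 + 84x - 2

g(x) = 12x^5 + 112x^3 + 84x - 2


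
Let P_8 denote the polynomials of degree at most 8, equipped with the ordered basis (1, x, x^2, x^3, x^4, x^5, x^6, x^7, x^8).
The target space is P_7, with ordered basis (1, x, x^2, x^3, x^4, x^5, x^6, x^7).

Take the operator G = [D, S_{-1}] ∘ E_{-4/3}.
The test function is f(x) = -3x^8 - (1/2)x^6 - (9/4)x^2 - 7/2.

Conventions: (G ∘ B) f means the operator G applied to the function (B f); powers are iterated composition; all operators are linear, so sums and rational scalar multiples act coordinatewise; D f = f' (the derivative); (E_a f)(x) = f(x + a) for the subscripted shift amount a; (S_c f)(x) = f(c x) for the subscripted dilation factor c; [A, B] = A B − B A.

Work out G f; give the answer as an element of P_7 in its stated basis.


the result is g(x) = -48x^7 - 448x^6 - 1798x^5 - (36200/9)x^4 - (146240/27)x^3 - (118528/27)x^2 - (483979/243)x - 289324/729

E_{-4/3} f = -3x^8 + 32x^7 - (899/6)x^6 + (3620/9)x^5 - (18280/27)x^4 + (59264/81)x^3 - (483979/972)x^2 + (144662/729)x - 176165/4374
S_{-1} E_{-4/3} f = -3x^8 - 32x^7 - (899/6)x^6 - (3620/9)x^5 - (18280/27)x^4 - (59264/81)x^3 - (483979/972)x^2 - (144662/729)x - 176165/4374
D S_{-1} E_{-4/3} f = -24x^7 - 224x^6 - 899x^5 - (18100/9)x^4 - (73120/27)x^3 - (59264/27)x^2 - (483979/486)x - 144662/729
D E_{-4/3} f = -24x^7 + 224x^6 - 899x^5 + (18100/9)x^4 - (73120/27)x^3 + (59264/27)x^2 - (483979/486)x + 144662/729
S_{-1} D E_{-4/3} f = 24x^7 + 224x^6 + 899x^5 + (18100/9)x^4 + (73120/27)x^3 + (59264/27)x^2 + (483979/486)x + 144662/729
[D, S_{-1}] E_{-4/3} f = -48x^7 - 448x^6 - 1798x^5 - (36200/9)x^4 - (146240/27)x^3 - (118528/27)x^2 - (483979/243)x - 289324/729


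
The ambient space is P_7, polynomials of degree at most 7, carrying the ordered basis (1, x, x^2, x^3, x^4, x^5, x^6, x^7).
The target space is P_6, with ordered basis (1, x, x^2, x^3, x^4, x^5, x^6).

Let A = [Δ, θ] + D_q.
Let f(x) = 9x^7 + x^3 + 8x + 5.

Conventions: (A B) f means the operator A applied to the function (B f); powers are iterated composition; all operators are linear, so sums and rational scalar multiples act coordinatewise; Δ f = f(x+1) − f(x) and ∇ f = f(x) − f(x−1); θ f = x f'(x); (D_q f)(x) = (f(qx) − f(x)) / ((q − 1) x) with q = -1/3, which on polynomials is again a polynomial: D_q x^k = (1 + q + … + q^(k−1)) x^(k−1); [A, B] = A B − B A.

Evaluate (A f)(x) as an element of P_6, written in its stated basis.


θ f = 63x^7 + 3x^3 + 8x
Δ θ f = 441x^6 + 1323x^5 + 2205x^4 + 2205x^3 + 1332x^2 + 450x + 74
Δ f = 63x^6 + 189x^5 + 315x^4 + 315x^3 + 192x^2 + 66x + 18
θ Δ f = 378x^6 + 945x^5 + 1260x^4 + 945x^3 + 384x^2 + 66x
[Δ, θ] f = 63x^6 + 378x^5 + 945x^4 + 1260x^3 + 948x^2 + 384x + 74
D_q f = (547/81)x^6 + (7/9)x^2 + 8
([Δ, θ] + D_q) f = (5650/81)x^6 + 378x^5 + 945x^4 + 1260x^3 + (8539/9)x^2 + 384x + 82

g(x) = (5650/81)x^6 + 378x^5 + 945x^4 + 1260x^3 + (8539/9)x^2 + 384x + 82


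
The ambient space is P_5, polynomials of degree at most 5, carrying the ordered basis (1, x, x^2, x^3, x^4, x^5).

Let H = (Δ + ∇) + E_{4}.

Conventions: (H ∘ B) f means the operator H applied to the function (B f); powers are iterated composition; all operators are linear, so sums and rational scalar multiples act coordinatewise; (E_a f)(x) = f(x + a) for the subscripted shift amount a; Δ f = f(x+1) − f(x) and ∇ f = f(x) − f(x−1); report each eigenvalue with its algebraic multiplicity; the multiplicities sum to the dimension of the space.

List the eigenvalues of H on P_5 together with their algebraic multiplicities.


image of 1: 1
image of x: x + 6
image of x^2: x^2 + 12x + 16
image of x^3: x^3 + 18x^2 + 48x + 66
image of x^4: x^4 + 24x^3 + 96x^2 + 264x + 256
image of x^5: x^5 + 30x^4 + 160x^3 + 660x^2 + 1280x + 1026
the matrix is upper triangular; its diagonal is (1, 1, 1, 1, 1, 1)
for a triangular matrix the eigenvalues are the diagonal entries, with algebraic multiplicity their repetition count

λ = 1 (multiplicity 6)


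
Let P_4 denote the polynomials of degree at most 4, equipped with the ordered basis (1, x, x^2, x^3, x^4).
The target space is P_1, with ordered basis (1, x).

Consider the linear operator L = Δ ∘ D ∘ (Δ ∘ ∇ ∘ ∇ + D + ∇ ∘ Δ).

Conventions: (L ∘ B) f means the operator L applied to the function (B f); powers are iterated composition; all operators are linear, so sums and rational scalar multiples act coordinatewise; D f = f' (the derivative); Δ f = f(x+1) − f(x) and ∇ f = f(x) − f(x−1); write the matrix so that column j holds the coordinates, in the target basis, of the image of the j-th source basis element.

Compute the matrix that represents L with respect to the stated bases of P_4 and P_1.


image of 1: 0
image of x: 0
image of x^2: 0
image of x^3: 6
image of x^4: 24x + 36
each image's coordinates form column j of the matrix

the matrix is [[0, 0, 0, 6, 36]; [0, 0, 0, 0, 24]] (rows listed top to bottom)


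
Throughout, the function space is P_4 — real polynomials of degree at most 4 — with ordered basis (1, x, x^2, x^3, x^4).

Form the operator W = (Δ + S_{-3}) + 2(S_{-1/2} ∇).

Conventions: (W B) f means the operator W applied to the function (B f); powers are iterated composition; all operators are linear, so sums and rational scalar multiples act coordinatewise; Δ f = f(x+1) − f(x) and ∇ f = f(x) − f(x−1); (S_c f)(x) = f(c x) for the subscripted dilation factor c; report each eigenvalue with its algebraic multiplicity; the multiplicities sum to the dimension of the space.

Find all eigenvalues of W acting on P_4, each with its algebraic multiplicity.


image of 1: 1
image of x: -3x + 3
image of x^2: 9x^2 - 1
image of x^3: -27x^3 + (9/2)x^2 + 6x + 3
image of x^4: 81x^4 + 3x^3 + 3x^2 - 1
the matrix is upper triangular; its diagonal is (1, -3, 9, -27, 81)
for a triangular matrix the eigenvalues are the diagonal entries, with algebraic multiplicity their repetition count

λ = -27 (multiplicity 1), λ = -3 (multiplicity 1), λ = 1 (multiplicity 1), λ = 9 (multiplicity 1), λ = 81 (multiplicity 1)


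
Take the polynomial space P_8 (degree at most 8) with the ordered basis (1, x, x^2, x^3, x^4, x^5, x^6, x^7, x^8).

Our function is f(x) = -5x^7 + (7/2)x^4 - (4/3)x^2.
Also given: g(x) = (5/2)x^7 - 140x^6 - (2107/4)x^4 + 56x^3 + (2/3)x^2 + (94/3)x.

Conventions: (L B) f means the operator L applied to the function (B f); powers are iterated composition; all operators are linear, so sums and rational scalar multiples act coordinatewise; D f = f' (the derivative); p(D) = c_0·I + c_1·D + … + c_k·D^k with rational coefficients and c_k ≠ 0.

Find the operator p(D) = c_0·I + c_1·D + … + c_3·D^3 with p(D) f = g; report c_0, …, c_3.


D^0 f = -5x^7 + (7/2)x^4 - (4/3)x^2
D^1 f = -35x^6 + 14x^3 - (8/3)x
D^2 f = -210x^5 + 42x^2 - 8/3
D^3 f = -1050x^4 + 84x
matching coefficients of g against c_0 f + c_1 Df + … from the top degree down determines the c_i
solution: c_0 = -1/2, c_1 = 4, c_2 = 0, c_3 = 1/2

c_0 = -1/2, c_1 = 4, c_2 = 0, c_3 = 1/2


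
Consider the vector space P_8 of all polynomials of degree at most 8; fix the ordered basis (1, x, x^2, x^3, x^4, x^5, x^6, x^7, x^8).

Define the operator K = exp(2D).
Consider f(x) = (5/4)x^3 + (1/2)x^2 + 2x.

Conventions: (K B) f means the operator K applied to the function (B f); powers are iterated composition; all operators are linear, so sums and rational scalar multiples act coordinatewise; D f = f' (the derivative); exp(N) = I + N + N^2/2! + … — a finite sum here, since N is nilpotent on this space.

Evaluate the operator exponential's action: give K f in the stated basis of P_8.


the result is g(x) = (5/4)x^3 + 8x^2 + 19x + 16

order-1 term: (15/2)x^2 + 2x + 4
order-2 term: 15x + 2
order-3 term: 10
the series for exp(2D) f terminates at order 3
exp(2D) f = (5/4)x^3 + 8x^2 + 19x + 16


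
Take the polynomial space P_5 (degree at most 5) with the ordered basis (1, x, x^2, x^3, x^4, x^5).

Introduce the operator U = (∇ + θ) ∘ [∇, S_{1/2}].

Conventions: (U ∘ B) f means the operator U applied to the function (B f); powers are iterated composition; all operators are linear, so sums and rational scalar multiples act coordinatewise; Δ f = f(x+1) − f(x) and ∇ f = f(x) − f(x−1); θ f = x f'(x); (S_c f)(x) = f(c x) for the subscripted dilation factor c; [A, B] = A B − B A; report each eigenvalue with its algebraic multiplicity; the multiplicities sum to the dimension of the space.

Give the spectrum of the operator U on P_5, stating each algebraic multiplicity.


image of 1: 0
image of x: 0
image of x^2: -(1/2)x - 1/2
image of x^3: -(3/4)x^2 + (3/8)x + 3/2
image of x^4: -(3/4)x^3 + (3/2)x^2 + (5/4)x - 25/8
image of x^5: -(5/8)x^4 + (35/16)x^3 - (5/8)x^2 - (175/32)x + 45/8
the matrix is upper triangular; its diagonal is (0, 0, 0, 0, 0, 0)
for a triangular matrix the eigenvalues are the diagonal entries, with algebraic multiplicity their repetition count

λ = 0 (multiplicity 6)


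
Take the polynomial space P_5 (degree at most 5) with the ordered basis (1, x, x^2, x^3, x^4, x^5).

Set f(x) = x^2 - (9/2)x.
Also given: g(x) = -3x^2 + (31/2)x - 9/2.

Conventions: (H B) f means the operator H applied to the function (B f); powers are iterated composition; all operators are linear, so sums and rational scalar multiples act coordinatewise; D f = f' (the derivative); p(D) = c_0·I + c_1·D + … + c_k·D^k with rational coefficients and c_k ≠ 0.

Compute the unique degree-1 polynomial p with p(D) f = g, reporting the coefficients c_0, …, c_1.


p(D) = -3·I + D, i.e. c_0 = -3, c_1 = 1

D^0 f = x^2 - (9/2)x
D^1 f = 2x - 9/2
matching coefficients of g against c_0 f + c_1 Df + … from the top degree down determines the c_i
solution: c_0 = -3, c_1 = 1


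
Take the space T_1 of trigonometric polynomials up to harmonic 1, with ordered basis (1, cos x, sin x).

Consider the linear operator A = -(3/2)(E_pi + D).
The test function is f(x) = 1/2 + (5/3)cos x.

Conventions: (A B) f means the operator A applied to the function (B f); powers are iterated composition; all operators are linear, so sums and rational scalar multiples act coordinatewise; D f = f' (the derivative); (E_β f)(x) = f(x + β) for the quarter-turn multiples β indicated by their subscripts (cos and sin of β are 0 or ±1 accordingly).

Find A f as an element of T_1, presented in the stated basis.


E_pi f = 1/2 - (5/3)cos x
D f = -(5/3)sin x
(E_pi + D) f = 1/2 - (5/3)cos x - (5/3)sin x
(-(3/2)(E_pi + D)) f = -3/4 + (5/2)cos x + (5/2)sin x

the image equals g(x) = -3/4 + (5/2)cos x + (5/2)sin x


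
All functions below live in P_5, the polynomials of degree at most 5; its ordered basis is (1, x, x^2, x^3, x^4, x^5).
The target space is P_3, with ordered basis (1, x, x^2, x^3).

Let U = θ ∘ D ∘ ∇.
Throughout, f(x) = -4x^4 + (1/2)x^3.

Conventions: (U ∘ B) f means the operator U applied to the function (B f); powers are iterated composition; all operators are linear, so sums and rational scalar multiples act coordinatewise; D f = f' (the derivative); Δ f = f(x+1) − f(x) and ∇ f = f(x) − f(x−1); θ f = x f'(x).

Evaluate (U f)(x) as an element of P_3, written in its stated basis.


the result is g(x) = -96x^2 + 51x

∇ f = -16x^3 + (51/2)x^2 - (35/2)x + 9/2
D ∇ f = -48x^2 + 51x - 35/2
θ D ∇ f = -96x^2 + 51x


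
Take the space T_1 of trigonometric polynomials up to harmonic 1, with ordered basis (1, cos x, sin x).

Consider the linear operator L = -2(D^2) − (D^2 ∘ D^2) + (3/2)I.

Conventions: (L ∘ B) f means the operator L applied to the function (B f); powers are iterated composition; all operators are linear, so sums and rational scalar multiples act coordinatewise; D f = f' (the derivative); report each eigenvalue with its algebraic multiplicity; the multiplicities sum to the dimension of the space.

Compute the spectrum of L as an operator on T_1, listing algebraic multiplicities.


λ = 3/2 (multiplicity 1), λ = 5/2 (multiplicity 2)

image of 1: 3/2
image of cos x: (5/2)cos x
image of sin x: (5/2)sin x
the matrix is diagonal; its diagonal is (3/2, 5/2, 5/2)
for a triangular matrix the eigenvalues are the diagonal entries, with algebraic multiplicity their repetition count


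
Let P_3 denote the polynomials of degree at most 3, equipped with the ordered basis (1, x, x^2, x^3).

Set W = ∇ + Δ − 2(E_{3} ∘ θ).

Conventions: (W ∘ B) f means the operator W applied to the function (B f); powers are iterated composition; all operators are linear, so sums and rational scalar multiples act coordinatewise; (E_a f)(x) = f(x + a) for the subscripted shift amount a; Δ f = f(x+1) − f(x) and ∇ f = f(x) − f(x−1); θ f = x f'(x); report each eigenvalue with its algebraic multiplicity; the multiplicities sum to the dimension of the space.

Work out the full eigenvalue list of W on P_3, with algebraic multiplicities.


image of 1: 0
image of x: -2x - 4
image of x^2: -4x^2 - 20x - 36
image of x^3: -6x^3 - 48x^2 - 162x - 160
the matrix is upper triangular; its diagonal is (0, -2, -4, -6)
for a triangular matrix the eigenvalues are the diagonal entries, with algebraic multiplicity their repetition count

λ = -6 (multiplicity 1), λ = -4 (multiplicity 1), λ = -2 (multiplicity 1), λ = 0 (multiplicity 1)


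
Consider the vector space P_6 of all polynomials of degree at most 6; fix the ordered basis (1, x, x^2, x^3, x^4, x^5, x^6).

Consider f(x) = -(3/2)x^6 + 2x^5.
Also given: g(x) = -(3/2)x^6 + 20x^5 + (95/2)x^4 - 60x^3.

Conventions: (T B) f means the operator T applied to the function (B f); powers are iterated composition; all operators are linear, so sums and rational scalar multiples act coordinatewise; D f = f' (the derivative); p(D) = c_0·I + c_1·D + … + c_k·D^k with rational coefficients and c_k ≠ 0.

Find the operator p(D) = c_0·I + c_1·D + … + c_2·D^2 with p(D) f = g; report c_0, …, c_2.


D^0 f = -(3/2)x^6 + 2x^5
D^1 f = -9x^5 + 10x^4
D^2 f = -45x^4 + 40x^3
matching coefficients of g against c_0 f + c_1 Df + … from the top degree down determines the c_i
solution: c_0 = 1, c_1 = -2, c_2 = -3/2

c_0 = 1, c_1 = -2, c_2 = -3/2


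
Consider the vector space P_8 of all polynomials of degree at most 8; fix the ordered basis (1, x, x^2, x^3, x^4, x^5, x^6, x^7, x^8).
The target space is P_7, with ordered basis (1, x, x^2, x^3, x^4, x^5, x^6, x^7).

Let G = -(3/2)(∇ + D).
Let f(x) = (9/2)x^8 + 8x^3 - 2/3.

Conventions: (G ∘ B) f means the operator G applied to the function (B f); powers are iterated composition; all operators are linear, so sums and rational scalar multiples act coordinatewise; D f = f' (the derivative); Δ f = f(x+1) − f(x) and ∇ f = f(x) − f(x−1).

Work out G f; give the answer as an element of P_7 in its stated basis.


∇ f = 36x^7 - 126x^6 + 252x^5 - 315x^4 + 252x^3 - 102x^2 + 12x + 7/2
D f = 36x^7 + 24x^2
(∇ + D) f = 72x^7 - 126x^6 + 252x^5 - 315x^4 + 252x^3 - 78x^2 + 12x + 7/2
(-(3/2)(∇ + D)) f = -108x^7 + 189x^6 - 378x^5 + (945/2)x^4 - 378x^3 + 117x^2 - 18x - 21/4

g(x) = -108x^7 + 189x^6 - 378x^5 + (945/2)x^4 - 378x^3 + 117x^2 - 18x - 21/4


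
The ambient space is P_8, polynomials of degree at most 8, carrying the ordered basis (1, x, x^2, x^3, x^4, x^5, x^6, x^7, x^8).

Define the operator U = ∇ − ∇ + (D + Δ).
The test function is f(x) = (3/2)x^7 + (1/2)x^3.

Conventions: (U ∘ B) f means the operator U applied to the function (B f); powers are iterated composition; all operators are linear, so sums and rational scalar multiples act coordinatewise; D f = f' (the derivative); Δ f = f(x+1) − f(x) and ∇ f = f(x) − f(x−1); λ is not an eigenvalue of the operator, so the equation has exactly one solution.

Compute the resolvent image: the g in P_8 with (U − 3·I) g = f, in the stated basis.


g(x) = -(1/2)x^7 - (7/3)x^6 - (77/6)x^5 - (1085/18)x^4 - (6077/27)x^3 - (33947/54)x^2 - (94840/81)x - 264983/243

write g with unknown coordinates in the stated basis and equate coefficients in (U − 3·I) g = f
solving from the highest basis element down gives g = -(1/2)x^7 - (7/3)x^6 - (77/6)x^5 - (1085/18)x^4 - (6077/27)x^3 - (33947/54)x^2 - (94840/81)x - 264983/243
check: U g = -7x^6 - (77/2)x^5 - (1085/6)x^4 - (12145/18)x^3 - (33947/18)x^2 - (94840/27)x - 264983/81
so U g − 3·g = (3/2)x^7 + (1/2)x^3 = f ✓


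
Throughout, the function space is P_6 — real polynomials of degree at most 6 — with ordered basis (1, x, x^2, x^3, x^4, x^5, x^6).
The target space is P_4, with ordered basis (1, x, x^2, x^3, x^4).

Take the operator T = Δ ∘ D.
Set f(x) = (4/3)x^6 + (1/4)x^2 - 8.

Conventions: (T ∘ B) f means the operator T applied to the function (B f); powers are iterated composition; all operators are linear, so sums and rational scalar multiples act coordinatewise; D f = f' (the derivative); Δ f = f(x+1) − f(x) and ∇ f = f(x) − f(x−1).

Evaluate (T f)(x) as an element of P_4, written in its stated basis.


g(x) = 40x^4 + 80x^3 + 80x^2 + 40x + 17/2

D f = 8x^5 + (1/2)x
Δ D f = 40x^4 + 80x^3 + 80x^2 + 40x + 17/2


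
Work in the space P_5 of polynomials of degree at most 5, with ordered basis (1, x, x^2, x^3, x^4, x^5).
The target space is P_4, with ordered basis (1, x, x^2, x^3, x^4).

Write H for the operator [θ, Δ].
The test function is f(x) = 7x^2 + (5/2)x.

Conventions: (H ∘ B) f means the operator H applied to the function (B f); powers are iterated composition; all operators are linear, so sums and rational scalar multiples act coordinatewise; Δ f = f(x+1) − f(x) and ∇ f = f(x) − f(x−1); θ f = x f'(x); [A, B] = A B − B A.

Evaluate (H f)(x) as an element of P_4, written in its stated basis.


Δ f = 14x + 19/2
θ Δ f = 14x
θ f = 14x^2 + (5/2)x
Δ θ f = 28x + 33/2
[θ, Δ] f = -14x - 33/2

g(x) = -14x - 33/2


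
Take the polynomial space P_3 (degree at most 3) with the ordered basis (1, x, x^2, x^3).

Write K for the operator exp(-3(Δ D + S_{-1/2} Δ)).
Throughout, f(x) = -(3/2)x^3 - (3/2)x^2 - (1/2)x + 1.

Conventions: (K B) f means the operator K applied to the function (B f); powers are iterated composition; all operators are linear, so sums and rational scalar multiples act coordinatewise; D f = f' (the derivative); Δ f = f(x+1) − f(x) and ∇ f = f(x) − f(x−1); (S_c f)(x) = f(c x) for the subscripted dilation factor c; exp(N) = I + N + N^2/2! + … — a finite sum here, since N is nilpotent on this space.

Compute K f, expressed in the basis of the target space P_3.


the image equals g(x) = -(3/2)x^3 + (15/8)x^2 + (325/16)x - 79/8

order-1 term: (27/8)x^2 + (63/4)x + 33
order-2 term: (81/16)x - 621/16
order-3 term: -81/16
the series for exp(-3(Δ D + S_{-1/2} Δ)) f terminates at order 3
exp(-3(Δ D + S_{-1/2} Δ)) f = -(3/2)x^3 + (15/8)x^2 + (325/16)x - 79/8


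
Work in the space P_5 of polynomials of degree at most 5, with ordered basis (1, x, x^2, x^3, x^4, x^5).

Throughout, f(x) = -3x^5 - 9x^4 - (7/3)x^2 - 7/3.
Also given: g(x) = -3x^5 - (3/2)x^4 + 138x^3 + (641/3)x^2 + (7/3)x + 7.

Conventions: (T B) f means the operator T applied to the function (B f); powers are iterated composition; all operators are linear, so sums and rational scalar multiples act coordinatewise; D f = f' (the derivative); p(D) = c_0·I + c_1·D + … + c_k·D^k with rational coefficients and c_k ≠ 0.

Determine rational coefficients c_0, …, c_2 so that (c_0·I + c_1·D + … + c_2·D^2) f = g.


D^0 f = -3x^5 - 9x^4 - (7/3)x^2 - 7/3
D^1 f = -15x^4 - 36x^3 - (14/3)x
D^2 f = -60x^3 - 108x^2 - 14/3
matching coefficients of g against c_0 f + c_1 Df + … from the top degree down determines the c_i
solution: c_0 = 1, c_1 = -1/2, c_2 = -2

c_0 = 1, c_1 = -1/2, c_2 = -2


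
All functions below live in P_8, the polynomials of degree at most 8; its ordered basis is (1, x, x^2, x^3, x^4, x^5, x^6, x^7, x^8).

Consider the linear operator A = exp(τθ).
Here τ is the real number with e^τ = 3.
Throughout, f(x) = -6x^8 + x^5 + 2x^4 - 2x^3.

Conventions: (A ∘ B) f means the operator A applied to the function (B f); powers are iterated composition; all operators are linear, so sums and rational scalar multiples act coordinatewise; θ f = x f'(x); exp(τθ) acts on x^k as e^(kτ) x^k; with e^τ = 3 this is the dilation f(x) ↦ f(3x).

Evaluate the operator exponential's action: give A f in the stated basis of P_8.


the result is g(x) = -39366x^8 + 243x^5 + 162x^4 - 54x^3

exp(τθ) x^k = e^(kτ) x^k; with e^τ = 3 this sends x^k to 3^k x^k
x^3 ↦ 27 x^3
x^4 ↦ 81 x^4
x^5 ↦ 243 x^5
x^8 ↦ 6561 x^8
applying this coordinatewise to f: exp(τθ) f = -39366x^8 + 243x^5 + 162x^4 - 54x^3


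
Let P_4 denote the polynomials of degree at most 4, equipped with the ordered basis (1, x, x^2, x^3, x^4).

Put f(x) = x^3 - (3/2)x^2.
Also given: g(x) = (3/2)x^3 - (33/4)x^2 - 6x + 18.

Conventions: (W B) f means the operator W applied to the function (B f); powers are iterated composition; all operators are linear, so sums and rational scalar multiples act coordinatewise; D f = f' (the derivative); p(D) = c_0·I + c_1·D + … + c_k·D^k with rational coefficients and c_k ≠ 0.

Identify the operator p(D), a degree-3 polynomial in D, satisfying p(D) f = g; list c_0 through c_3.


D^0 f = x^3 - (3/2)x^2
D^1 f = 3x^2 - 3x
D^2 f = 6x - 3
D^3 f = 6
matching coefficients of g against c_0 f + c_1 Df + … from the top degree down determines the c_i
solution: c_0 = 3/2, c_1 = -2, c_2 = -2, c_3 = 2

c_0 = 3/2, c_1 = -2, c_2 = -2, c_3 = 2


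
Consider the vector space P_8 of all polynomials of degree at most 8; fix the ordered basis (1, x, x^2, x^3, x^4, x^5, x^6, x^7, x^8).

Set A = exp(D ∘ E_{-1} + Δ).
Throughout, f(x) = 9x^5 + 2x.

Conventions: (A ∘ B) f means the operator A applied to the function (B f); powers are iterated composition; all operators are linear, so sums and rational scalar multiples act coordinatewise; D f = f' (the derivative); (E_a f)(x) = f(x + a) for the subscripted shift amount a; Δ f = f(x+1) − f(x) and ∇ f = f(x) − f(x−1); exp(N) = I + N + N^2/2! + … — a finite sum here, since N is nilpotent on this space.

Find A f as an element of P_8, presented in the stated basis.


g(x) = 9x^5 + 90x^4 + 270x^3 + 540x^2 + 1082x + 706

order-1 term: 90x^4 - 90x^3 + 360x^2 - 135x + 58
order-2 term: 360x^3 - 540x^2 + 1575x - 630
order-3 term: 720x^2 - 1080x + 1710
order-4 term: 720x - 720
order-5 term: 288
the series for exp(D ∘ E_{-1} + Δ) f terminates at order 5
exp(D ∘ E_{-1} + Δ) f = 9x^5 + 90x^4 + 270x^3 + 540x^2 + 1082x + 706


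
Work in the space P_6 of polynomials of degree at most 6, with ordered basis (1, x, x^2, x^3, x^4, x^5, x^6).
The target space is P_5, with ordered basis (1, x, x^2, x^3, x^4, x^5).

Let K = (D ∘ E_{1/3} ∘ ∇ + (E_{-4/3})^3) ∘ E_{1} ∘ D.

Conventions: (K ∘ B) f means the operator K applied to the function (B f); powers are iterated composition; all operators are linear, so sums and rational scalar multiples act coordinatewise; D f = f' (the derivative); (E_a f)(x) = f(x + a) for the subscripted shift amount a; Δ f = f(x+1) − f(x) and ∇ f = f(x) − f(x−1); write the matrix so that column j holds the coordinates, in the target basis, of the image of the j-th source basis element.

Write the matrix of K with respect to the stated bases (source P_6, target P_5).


the matrix is [[0, 1, -6, 33, -88, 1355/3, -12272/9]; [0, 0, 2, -18, 132, -440, 2710]; [0, 0, 0, 3, -36, 330, -1320]; [0, 0, 0, 0, 4, -60, 660]; [0, 0, 0, 0, 0, 5, -90]; [0, 0, 0, 0, 0, 0, 6]] (rows listed top to bottom)

image of 1: 0
image of x: 1
image of x^2: 2x - 6
image of x^3: 3x^2 - 18x + 33
image of x^4: 4x^3 - 36x^2 + 132x - 88
image of x^5: 5x^4 - 60x^3 + 330x^2 - 440x + 1355/3
image of x^6: 6x^5 - 90x^4 + 660x^3 - 1320x^2 + 2710x - 12272/9
each image's coordinates form column j of the matrix


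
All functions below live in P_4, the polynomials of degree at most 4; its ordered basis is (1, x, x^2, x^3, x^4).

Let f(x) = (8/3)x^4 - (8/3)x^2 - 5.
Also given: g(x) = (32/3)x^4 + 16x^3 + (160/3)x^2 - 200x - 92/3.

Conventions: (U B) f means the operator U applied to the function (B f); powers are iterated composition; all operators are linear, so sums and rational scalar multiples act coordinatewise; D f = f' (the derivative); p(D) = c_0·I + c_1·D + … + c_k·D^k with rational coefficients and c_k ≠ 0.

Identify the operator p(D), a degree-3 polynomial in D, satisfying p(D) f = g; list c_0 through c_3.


D^0 f = (8/3)x^4 - (8/3)x^2 - 5
D^1 f = (32/3)x^3 - (16/3)x
D^2 f = 32x^2 - 16/3
D^3 f = 64x
matching coefficients of g against c_0 f + c_1 Df + … from the top degree down determines the c_i
solution: c_0 = 4, c_1 = 3/2, c_2 = 2, c_3 = -3

p(D) = 4·I + (3/2)·D + 2·D^2 − 3·D^3, i.e. c_0 = 4, c_1 = 3/2, c_2 = 2, c_3 = -3


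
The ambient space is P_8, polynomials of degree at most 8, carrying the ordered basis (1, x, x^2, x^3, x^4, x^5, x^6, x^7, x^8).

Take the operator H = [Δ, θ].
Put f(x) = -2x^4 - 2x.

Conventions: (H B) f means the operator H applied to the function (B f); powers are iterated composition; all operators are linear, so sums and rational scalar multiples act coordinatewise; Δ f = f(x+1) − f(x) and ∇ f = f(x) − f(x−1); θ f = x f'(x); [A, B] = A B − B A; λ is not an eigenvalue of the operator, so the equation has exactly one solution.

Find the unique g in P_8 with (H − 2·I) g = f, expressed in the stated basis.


write g with unknown coordinates in the stated basis and equate coefficients in (H − 2·I) g = f
solving from the highest basis element down gives g = x^4 + 2x^3 + 9x^2 + 22x + 25
check: H g = 4x^3 + 18x^2 + 42x + 50
so H g − 2·g = -2x^4 - 2x = f ✓

g(x) = x^4 + 2x^3 + 9x^2 + 22x + 25


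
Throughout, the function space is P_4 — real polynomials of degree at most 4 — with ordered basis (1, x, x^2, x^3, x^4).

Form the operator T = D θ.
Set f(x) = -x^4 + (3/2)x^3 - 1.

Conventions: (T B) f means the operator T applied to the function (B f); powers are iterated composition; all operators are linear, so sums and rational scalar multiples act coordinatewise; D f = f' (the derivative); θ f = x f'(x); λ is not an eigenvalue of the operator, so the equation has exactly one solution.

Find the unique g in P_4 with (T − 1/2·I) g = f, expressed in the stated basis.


the image equals g(x) = 2x^4 + 61x^3 + 1098x^2 + 8784x + 17570

write g with unknown coordinates in the stated basis and equate coefficients in (T − 1/2·I) g = f
solving from the highest basis element down gives g = 2x^4 + 61x^3 + 1098x^2 + 8784x + 17570
check: T g = 32x^3 + 549x^2 + 4392x + 8784
so T g − 1/2·g = -x^4 + (3/2)x^3 - 1 = f ✓


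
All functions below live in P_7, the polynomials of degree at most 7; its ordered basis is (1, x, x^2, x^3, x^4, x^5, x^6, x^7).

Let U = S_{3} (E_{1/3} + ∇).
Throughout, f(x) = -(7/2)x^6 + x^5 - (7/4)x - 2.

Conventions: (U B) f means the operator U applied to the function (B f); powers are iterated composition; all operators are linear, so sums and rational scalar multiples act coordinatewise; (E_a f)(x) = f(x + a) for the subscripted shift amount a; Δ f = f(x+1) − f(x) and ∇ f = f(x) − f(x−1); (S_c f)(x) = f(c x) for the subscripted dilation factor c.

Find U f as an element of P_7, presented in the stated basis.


g(x) = -(5103/2)x^6 - 6561x^5 + 4320x^4 - 2200x^3 + 560x^2 - (8999/108)x + 121/729

E_{1/3} f = -(7/2)x^6 - 6x^5 - (25/6)x^4 - (40/27)x^3 - (5/18)x^2 - (575/324)x - 7535/2916
∇ f = -21x^5 + (115/2)x^4 - 80x^3 + (125/2)x^2 - 26x + 11/4
(E_{1/3} + ∇) f = -(7/2)x^6 - 27x^5 + (160/3)x^4 - (2200/27)x^3 + (560/9)x^2 - (8999/324)x + 121/729
S_{3} (E_{1/3} + ∇) f = -(5103/2)x^6 - 6561x^5 + 4320x^4 - 2200x^3 + 560x^2 - (8999/108)x + 121/729


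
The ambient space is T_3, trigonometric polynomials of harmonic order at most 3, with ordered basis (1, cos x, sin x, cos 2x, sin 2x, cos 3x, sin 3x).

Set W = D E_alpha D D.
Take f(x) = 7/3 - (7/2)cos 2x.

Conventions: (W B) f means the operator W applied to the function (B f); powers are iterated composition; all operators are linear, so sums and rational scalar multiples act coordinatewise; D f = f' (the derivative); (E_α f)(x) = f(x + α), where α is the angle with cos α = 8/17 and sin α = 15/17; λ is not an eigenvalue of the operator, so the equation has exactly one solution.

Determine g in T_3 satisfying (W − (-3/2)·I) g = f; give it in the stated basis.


the image equals g(x) = 14/9 - (32949/99625)cos 2x - (18032/99625)sin 2x

write g with unknown coordinates in the stated basis and equate coefficients in (W − (-3/2)·I) g = f
solving from the highest basis element down gives g = 14/9 - (32949/99625)cos 2x - (18032/99625)sin 2x
check: W g = -(299264/99625)cos 2x + (27048/99625)sin 2x
so W g − (-3/2)·g = 7/3 - (7/2)cos 2x = f ✓


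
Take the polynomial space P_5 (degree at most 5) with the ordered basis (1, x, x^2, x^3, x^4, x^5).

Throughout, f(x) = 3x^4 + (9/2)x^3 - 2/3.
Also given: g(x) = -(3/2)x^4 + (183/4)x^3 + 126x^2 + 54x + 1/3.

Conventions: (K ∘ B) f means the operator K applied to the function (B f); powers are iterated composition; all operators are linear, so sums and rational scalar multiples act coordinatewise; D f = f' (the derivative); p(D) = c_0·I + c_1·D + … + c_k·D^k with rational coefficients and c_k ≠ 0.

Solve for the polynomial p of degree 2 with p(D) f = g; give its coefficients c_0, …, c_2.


p(D) = -(1/2)·I + 4·D + 2·D^2, i.e. c_0 = -1/2, c_1 = 4, c_2 = 2

D^0 f = 3x^4 + (9/2)x^3 - 2/3
D^1 f = 12x^3 + (27/2)x^2
D^2 f = 36x^2 + 27x
matching coefficients of g against c_0 f + c_1 Df + … from the top degree down determines the c_i
solution: c_0 = -1/2, c_1 = 4, c_2 = 2


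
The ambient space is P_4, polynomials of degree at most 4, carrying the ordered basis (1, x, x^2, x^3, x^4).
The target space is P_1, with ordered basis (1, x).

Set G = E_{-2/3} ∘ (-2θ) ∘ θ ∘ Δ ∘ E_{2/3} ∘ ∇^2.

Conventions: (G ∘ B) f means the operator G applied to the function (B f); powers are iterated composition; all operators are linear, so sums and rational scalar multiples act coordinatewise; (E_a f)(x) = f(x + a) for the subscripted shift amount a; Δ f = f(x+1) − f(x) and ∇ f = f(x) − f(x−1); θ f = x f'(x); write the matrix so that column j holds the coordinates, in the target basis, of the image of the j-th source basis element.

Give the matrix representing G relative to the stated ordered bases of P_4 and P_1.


image of 1: 0
image of x: 0
image of x^2: 0
image of x^3: 0
image of x^4: -48x + 32
each image's coordinates form column j of the matrix

the matrix is [[0, 0, 0, 0, 32]; [0, 0, 0, 0, -48]] (rows listed top to bottom)


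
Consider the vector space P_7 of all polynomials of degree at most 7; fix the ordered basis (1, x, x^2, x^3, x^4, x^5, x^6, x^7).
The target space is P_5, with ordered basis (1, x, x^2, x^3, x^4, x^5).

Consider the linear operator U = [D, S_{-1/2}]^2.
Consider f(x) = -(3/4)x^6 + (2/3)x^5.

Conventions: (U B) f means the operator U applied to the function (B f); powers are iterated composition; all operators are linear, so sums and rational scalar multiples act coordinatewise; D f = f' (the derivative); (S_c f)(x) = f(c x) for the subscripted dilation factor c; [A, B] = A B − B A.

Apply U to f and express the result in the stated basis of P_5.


the result is g(x) = (405/4096)x^4 - (15/64)x^3

S_{-1/2} f = -(3/256)x^6 - (1/48)x^5
D S_{-1/2} f = -(9/128)x^5 - (5/48)x^4
D f = -(9/2)x^5 + (10/3)x^4
S_{-1/2} D f = (9/64)x^5 + (5/24)x^4
[D, S_{-1/2}] f = -(27/128)x^5 - (5/16)x^4
S_{-1/2} [D, S_{-1/2}] f = (27/4096)x^5 - (5/256)x^4
D S_{-1/2} [D, S_{-1/2}] f = (135/4096)x^4 - (5/64)x^3
D [D, S_{-1/2}] f = -(135/128)x^4 - (5/4)x^3
S_{-1/2} D [D, S_{-1/2}] f = -(135/2048)x^4 + (5/32)x^3
[D, S_{-1/2}] [D, S_{-1/2}] f = (405/4096)x^4 - (15/64)x^3


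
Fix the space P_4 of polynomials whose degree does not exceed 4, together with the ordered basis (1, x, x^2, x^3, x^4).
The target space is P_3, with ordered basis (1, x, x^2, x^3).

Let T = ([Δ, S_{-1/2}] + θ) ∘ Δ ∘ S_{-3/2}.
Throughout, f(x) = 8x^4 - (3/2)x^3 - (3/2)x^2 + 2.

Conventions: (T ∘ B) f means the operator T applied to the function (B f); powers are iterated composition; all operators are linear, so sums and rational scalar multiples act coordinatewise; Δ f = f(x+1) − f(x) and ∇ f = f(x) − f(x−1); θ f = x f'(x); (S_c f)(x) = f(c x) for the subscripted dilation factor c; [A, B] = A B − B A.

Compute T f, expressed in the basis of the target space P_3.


g(x) = 486x^3 + (2673/8)x^2 + (23679/32)x - 40419/64

S_{-3/2} f = (81/2)x^4 + (81/16)x^3 - (27/8)x^2 + 2
Δ S_{-3/2} f = 162x^3 + (4131/16)x^2 + (2727/16)x + 675/16
S_{-1/2} (Δ ∘ S_{-3/2}) f = -(81/4)x^3 + (4131/64)x^2 - (2727/32)x + 675/16
Δ S_{-1/2} (Δ ∘ S_{-3/2}) f = -(243/4)x^2 + (2187/32)x - 2619/64
Δ (Δ ∘ S_{-3/2}) f = 486x^2 + (8019/8)x + 4725/8
S_{-1/2} Δ (Δ ∘ S_{-3/2}) f = (243/2)x^2 - (8019/16)x + 4725/8
[Δ, S_{-1/2}] (Δ ∘ S_{-3/2}) f = -(729/4)x^2 + (18225/32)x - 40419/64
θ (Δ ∘ S_{-3/2}) f = 486x^3 + (4131/8)x^2 + (2727/16)x
([Δ, S_{-1/2}] + θ) (Δ ∘ S_{-3/2}) f = 486x^3 + (2673/8)x^2 + (23679/32)x - 40419/64


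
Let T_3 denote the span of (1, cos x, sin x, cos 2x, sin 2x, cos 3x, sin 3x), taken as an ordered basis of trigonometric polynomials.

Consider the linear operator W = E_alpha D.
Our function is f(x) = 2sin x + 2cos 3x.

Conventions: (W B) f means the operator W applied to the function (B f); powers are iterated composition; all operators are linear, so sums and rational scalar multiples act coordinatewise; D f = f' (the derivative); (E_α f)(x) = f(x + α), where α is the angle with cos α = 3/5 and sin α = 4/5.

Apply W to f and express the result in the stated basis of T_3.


D f = 2cos x - 6sin 3x
E_alpha D f = (6/5)cos x - (8/5)sin x - (264/125)cos 3x + (702/125)sin 3x

g(x) = (6/5)cos x - (8/5)sin x - (264/125)cos 3x + (702/125)sin 3x


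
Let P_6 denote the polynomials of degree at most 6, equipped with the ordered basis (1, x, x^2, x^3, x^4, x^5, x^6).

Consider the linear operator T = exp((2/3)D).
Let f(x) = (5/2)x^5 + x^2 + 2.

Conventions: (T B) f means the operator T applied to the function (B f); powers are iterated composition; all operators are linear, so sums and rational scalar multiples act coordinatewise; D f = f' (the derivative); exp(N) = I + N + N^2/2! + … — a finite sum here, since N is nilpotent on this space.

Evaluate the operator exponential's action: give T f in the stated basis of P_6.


the image equals g(x) = (5/2)x^5 + (25/3)x^4 + (100/9)x^3 + (227/27)x^2 + (308/81)x + 674/243

order-1 term: (25/3)x^4 + (4/3)x
order-2 term: (100/9)x^3 + 4/9
order-3 term: (200/27)x^2
order-4 term: (200/81)x
order-5 term: 80/243
the series for exp((2/3)D) f terminates at order 5
exp((2/3)D) f = (5/2)x^5 + (25/3)x^4 + (100/9)x^3 + (227/27)x^2 + (308/81)x + 674/243
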